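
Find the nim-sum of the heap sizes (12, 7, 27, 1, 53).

36

Nim-sum: 12 ^ 7 ^ 27 ^ 1 ^ 53 = 36.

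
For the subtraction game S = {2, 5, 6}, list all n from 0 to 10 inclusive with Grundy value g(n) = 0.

Build the Grundy sequence with g(k) = mex{g(k−s) : s ∈ {2, 5, 6}, s ≤ k}:
g(0) = mex{} = 0
g(1) = mex{} = 0
g(2) = mex{0} = 1
g(3) = mex{0} = 1
g(4) = mex{1} = 0
g(5) = mex{0,1} = 2
g(6) = mex{0} = 1
g(7) = mex{0,1,2} = 3
g(8) = mex{1} = 0
g(9) = mex{0,1,3} = 2
g(10) = mex{0,2} = 1
The P-positions (g = 0) in 0..10 are 0, 1, 4, 8.

0, 1, 4, 8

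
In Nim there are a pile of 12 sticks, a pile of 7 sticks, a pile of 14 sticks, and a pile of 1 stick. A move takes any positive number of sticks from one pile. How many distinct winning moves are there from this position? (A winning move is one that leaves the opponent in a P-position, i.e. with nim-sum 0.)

3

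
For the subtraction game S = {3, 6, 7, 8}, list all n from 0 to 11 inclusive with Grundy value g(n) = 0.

0, 1, 2, 11

Grundy values for subtraction set {3, 6, 7, 8}:
g(0) = mex{} = 0
g(1) = mex{} = 0
g(2) = mex{} = 0
g(3) = mex{0} = 1
g(4) = mex{0} = 1
g(5) = mex{0} = 1
g(6) = mex{0,1} = 2
g(7) = mex{0,1} = 2
g(8) = mex{0,1} = 2
g(9) = mex{0,1,2} = 3
g(10) = mex{0,1,2} = 3
g(11) = mex{1,2} = 0
The P-positions (g = 0) in 0..11 are 0, 1, 2, 11.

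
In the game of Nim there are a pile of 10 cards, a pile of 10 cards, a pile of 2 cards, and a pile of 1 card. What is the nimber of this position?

3

Nim-sum: 10 ^ 10 ^ 2 ^ 1 = 3.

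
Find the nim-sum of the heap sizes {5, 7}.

Compute the nim-sum pairwise:
5 XOR 7 = 2

2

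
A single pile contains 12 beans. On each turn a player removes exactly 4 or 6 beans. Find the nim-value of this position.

0

Grundy values for subtraction set {4, 6}:
g(0) = mex{} = 0
g(1) = mex{} = 0
g(2) = mex{} = 0
g(3) = mex{} = 0
g(4) = mex{0} = 1
g(5) = mex{0} = 1
g(6) = mex{0} = 1
g(7) = mex{0} = 1
g(8) = mex{0,1} = 2
g(9) = mex{0,1} = 2
g(10) = mex{1} = 0
g(11) = mex{1} = 0
g(12) = mex{1,2} = 0
So g(12) = 0.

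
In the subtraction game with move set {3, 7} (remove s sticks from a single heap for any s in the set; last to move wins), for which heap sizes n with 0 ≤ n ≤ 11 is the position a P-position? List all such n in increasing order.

Compute g(0), g(1), … for moves {3, 7}:
g(0) = mex{} = 0
g(1) = mex{} = 0
g(2) = mex{} = 0
g(3) = mex{0} = 1
g(4) = mex{0} = 1
g(5) = mex{0} = 1
g(6) = mex{1} = 0
g(7) = mex{0,1} = 2
g(8) = mex{0,1} = 2
g(9) = mex{0} = 1
g(10) = mex{1,2} = 0
g(11) = mex{1,2} = 0
The P-positions (g = 0) in 0..11 are 0, 1, 2, 6, 10, 11.

0, 1, 2, 6, 10, 11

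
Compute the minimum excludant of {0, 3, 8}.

0 is in the set but 1 is not, so the mex is 1.

1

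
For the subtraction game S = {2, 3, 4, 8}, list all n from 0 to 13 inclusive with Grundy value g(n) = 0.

Grundy values for subtraction set {2, 3, 4, 8}:
k:     0  1  2  3  4  5  6  7  8  9 10 11 12 13
g(k):  0  0  1  1  2  2  0  0  1  1  2  2  0  0
The P-positions (g = 0) in 0..13 are 0, 1, 6, 7, 12, 13.

0, 1, 6, 7, 12, 13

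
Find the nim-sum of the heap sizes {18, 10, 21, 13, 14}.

Compute the nim-sum pairwise:
18 XOR 10 = 24
24 XOR 21 = 13
13 XOR 13 = 0
0 XOR 14 = 14

14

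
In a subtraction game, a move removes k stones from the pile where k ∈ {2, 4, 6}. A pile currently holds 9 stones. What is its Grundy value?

0

Compute g(0), g(1), … for moves {2, 4, 6}:
k:     0  1  2  3  4  5  6  7  8  9
g(k):  0  0  1  1  2  2  3  3  0  0
So g(9) = 0.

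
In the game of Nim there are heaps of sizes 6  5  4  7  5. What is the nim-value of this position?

5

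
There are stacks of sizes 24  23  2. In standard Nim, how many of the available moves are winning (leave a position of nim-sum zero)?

1

Nim-sum: 24 ^ 23 ^ 2 = 13.
The overall nim-sum is X = 13. A stack of size p has a winning move iff p XOR X < p (reduce it to p XOR X).
  24: 24 XOR 13 = 21 < 24 — winning move (to 21).
  23: 23 XOR 13 = 26 ≥ 23 — no move.
  2: 2 XOR 13 = 15 ≥ 2 — no move.
That gives 1 winning move.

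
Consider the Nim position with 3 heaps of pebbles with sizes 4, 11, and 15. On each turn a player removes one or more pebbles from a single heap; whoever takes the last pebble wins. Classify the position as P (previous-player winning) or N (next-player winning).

Bitwise XOR of the heap sizes:
  0100  (4)
  1011  (11)
  1111  (15)
  ----
  0000  (0)
The nim-sum is 0, so this is a P-position: the player to move is in a losing position under optimal play.

P-position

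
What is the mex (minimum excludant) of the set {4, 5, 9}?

0 is not in the set, so the mex is 0.

0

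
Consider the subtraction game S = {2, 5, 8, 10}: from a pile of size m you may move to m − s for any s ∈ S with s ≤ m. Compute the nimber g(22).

Compute g(0), g(1), … for moves {2, 5, 8, 10}:
k:     0  1  2  3  4  5  6  7  8  9 10 11 12 13 14 15 16 17 18 19 20 21 22
g(k):  0  0  1  1  0  2  1  0  2  1  3  2  2  0  3  1  0  3  1  0  0  1  1
So g(22) = 1.

1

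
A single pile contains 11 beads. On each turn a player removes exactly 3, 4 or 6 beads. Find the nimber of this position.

0

Grundy values for subtraction set {3, 4, 6}:
k:     0  1  2  3  4  5  6  7  8  9 10 11
g(k):  0  0  0  1  1  1  2  2  2  0  0  0
So g(11) = 0.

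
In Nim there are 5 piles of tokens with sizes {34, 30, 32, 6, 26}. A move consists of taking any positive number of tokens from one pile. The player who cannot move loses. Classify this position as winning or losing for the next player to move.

Bitwise XOR of the heap sizes:
  100010  (34)
  011110  (30)
  100000  (32)
  000110  (6)
  011010  (26)
  ------
  000000  (0)
The nim-sum is 0, so this is a P-position: the player to move is in a losing position under optimal play.

Losing position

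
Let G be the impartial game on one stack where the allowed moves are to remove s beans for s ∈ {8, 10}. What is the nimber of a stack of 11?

Grundy values for subtraction set {8, 10}:
g(0) = mex{} = 0
g(1) = mex{} = 0
g(2) = mex{} = 0
g(3) = mex{} = 0
g(4) = mex{} = 0
g(5) = mex{} = 0
g(6) = mex{} = 0
g(7) = mex{} = 0
g(8) = mex{0} = 1
g(9) = mex{0} = 1
g(10) = mex{0} = 1
g(11) = mex{0} = 1
So g(11) = 1.

1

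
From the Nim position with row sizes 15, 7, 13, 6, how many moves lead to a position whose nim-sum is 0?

3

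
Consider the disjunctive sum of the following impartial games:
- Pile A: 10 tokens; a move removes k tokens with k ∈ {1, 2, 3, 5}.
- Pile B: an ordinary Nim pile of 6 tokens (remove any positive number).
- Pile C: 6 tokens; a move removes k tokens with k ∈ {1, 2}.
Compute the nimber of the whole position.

For pile A, compute g(0), g(1), … with moves {1, 2, 3, 5}:
g(0) = mex{} = 0
g(1) = mex{0} = 1
g(2) = mex{0,1} = 2
g(3) = mex{0,1,2} = 3
g(4) = mex{1,2,3} = 0
g(5) = mex{0,2,3} = 1
g(6) = mex{0,1,3} = 2
g(7) = mex{0,1,2} = 3
g(8) = mex{1,2,3} = 0
g(9) = mex{0,2,3} = 1
g(10) = mex{0,1,3} = 2
So g(10) = 2.
Pile B is a plain Nim pile of size 6, so its Grundy value is 6.
Build the Grundy sequence for pile C with g(k) = mex{g(k−s) : s ∈ {1, 2}, s ≤ k}:
g(0) = mex{} = 0
g(1) = mex{0} = 1
g(2) = mex{0,1} = 2
g(3) = mex{1,2} = 0
g(4) = mex{0,2} = 1
g(5) = mex{0,1} = 2
g(6) = mex{1,2} = 0
So g(6) = 0.
The value of a disjunctive sum is the nim-sum of the parts.
Combined value = 2 XOR 6 XOR 0 = 4.

4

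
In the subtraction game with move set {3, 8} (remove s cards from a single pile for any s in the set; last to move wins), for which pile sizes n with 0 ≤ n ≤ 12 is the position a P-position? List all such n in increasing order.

0, 1, 2, 6, 7, 11, 12

Grundy values for subtraction set {3, 8}:
k:     0  1  2  3  4  5  6  7  8  9 10 11 12
g(k):  0  0  0  1  1  1  0  0  2  1  1  0  0
The P-positions (g = 0) in 0..12 are 0, 1, 2, 6, 7, 11, 12.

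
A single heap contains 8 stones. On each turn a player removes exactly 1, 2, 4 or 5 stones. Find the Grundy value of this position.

2

Grundy values for subtraction set {1, 2, 4, 5}:
k:     0  1  2  3  4  5  6  7  8
g(k):  0  1  2  0  1  2  0  1  2
So g(8) = 2.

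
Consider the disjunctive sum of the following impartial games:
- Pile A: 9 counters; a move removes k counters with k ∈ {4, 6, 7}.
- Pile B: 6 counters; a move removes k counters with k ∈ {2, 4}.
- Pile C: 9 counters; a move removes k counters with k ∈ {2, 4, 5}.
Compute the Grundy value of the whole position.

3

Grundy values for pile A (subtraction set {4, 6, 7}):
k:     0  1  2  3  4  5  6  7  8  9
g(k):  0  0  0  0  1  1  1  1  2  2
So g(9) = 2.
Build the Grundy sequence for pile B with g(k) = mex{g(k−s) : s ∈ {2, 4}, s ≤ k}:
k:     0  1  2  3  4  5  6
g(k):  0  0  1  1  2  2  0
So g(6) = 0.
For pile C, compute g(0), g(1), … with moves {2, 4, 5}:
g(0) = mex{} = 0
g(1) = mex{} = 0
g(2) = mex{0} = 1
g(3) = mex{0} = 1
g(4) = mex{0,1} = 2
g(5) = mex{0,1} = 2
g(6) = mex{0,1,2} = 3
g(7) = mex{1,2} = 0
g(8) = mex{1,2,3} = 0
g(9) = mex{0,2} = 1
So g(9) = 1.
By the Sprague-Grundy theorem, the Grundy value of a sum of independent games is the XOR of the component values.
Combined value = 2 ⊕ 0 ⊕ 1 = 3.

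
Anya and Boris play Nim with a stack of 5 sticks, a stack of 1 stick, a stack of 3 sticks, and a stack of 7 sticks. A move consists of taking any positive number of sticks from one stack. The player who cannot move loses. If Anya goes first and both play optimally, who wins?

Compute the nim-sum pairwise:
5 ^ 1 = 4
4 ^ 3 = 7
7 ^ 7 = 0
The nim-sum is 0, so this is a P-position: the player to move is in a losing position under optimal play; Anya is about to move from it and so loses — Boris wins.

Boris wins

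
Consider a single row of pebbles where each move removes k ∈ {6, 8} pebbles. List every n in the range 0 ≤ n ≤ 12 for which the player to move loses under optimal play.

0, 1, 2, 3, 4, 5

Build the Grundy sequence with g(k) = mex{g(k−s) : s ∈ {6, 8}, s ≤ k}:
g(0) = mex{} = 0
g(1) = mex{} = 0
g(2) = mex{} = 0
g(3) = mex{} = 0
g(4) = mex{} = 0
g(5) = mex{} = 0
g(6) = mex{0} = 1
g(7) = mex{0} = 1
g(8) = mex{0} = 1
g(9) = mex{0} = 1
g(10) = mex{0} = 1
g(11) = mex{0} = 1
g(12) = mex{0,1} = 2
The P-positions (g = 0) in 0..12 are 0, 1, 2, 3, 4, 5.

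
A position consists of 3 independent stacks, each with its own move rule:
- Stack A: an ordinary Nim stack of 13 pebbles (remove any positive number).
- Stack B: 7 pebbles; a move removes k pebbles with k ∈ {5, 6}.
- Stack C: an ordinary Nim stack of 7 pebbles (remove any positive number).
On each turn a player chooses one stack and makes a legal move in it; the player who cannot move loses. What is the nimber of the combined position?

11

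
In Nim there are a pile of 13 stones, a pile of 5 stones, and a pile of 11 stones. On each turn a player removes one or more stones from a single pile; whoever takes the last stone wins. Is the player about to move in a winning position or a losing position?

Nim-sum: 13 ⊕ 5 ⊕ 11 = 3.
The nim-sum is 3 ≠ 0, so this is an N-position: the player to move can win.

Winning position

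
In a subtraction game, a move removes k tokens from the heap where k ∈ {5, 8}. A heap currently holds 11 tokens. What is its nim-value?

2

Build the Grundy sequence with g(k) = mex{g(k−s) : s ∈ {5, 8}, s ≤ k}:
g(0) = mex{} = 0
g(1) = mex{} = 0
g(2) = mex{} = 0
g(3) = mex{} = 0
g(4) = mex{} = 0
g(5) = mex{0} = 1
g(6) = mex{0} = 1
g(7) = mex{0} = 1
g(8) = mex{0} = 1
g(9) = mex{0} = 1
g(10) = mex{0,1} = 2
g(11) = mex{0,1} = 2
So g(11) = 2.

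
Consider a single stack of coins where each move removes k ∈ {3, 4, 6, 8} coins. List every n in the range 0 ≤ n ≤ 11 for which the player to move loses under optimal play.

0, 1, 2, 11

Build the Grundy sequence with g(k) = mex{g(k−s) : s ∈ {3, 4, 6, 8}, s ≤ k}:
k:     0  1  2  3  4  5  6  7  8  9 10 11
g(k):  0  0  0  1  1  1  2  2  2  3  3  0
The P-positions (g = 0) in 0..11 are 0, 1, 2, 11.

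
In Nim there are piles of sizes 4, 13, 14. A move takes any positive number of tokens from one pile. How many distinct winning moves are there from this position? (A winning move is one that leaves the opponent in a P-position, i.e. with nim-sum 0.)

Compute the nim-sum pairwise:
4 ^ 13 = 9
9 ^ 14 = 7
The overall nim-sum is X = 7. A pile of size p has a winning move iff p XOR X < p (reduce it to p XOR X).
  4: 4 XOR 7 = 3 < 4 — winning move (to 3).
  13: 13 XOR 7 = 10 < 13 — winning move (to 10).
  14: 14 XOR 7 = 9 < 14 — winning move (to 9).
That gives 3 winning moves.

3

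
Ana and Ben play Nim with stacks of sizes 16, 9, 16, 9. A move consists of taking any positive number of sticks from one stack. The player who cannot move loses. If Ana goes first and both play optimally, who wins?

Nim-sum: 16 ^ 9 ^ 16 ^ 9 = 0.
The nim-sum is 0, so this is a P-position: the player to move is in a losing position under optimal play; Ana is about to move from it and so loses — Ben wins.

Ben wins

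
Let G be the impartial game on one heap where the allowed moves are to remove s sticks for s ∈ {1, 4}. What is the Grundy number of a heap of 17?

0

Compute g(0), g(1), … for moves {1, 4}:
k:     0  1  2  3  4  5  6  7  8  9 10 11 12 13 14 15 16 17
g(k):  0  1  0  1  2  0  1  0  1  2  0  1  0  1  2  0  1  0
So g(17) = 0.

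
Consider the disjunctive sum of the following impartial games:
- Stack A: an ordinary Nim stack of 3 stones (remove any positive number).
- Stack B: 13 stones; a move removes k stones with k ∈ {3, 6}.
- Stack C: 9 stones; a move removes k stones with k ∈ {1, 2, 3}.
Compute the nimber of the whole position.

3

Stack A is a plain Nim stack of size 3, so its Grundy value is 3.
Grundy values for stack B (subtraction set {3, 6}):
g(0) = mex{} = 0
g(1) = mex{} = 0
g(2) = mex{} = 0
g(3) = mex{0} = 1
g(4) = mex{0} = 1
g(5) = mex{0} = 1
g(6) = mex{0,1} = 2
g(7) = mex{0,1} = 2
g(8) = mex{0,1} = 2
g(9) = mex{1,2} = 0
g(10) = mex{1,2} = 0
g(11) = mex{1,2} = 0
g(12) = mex{0,2} = 1
g(13) = mex{0,2} = 1
So g(13) = 1.
For stack C, compute g(0), g(1), … with moves {1, 2, 3}:
k:     0  1  2  3  4  5  6  7  8  9
g(k):  0  1  2  3  0  1  2  3  0  1
So g(9) = 1.
The value of a disjunctive sum is the nim-sum of the parts.
Combined value = 3 XOR 1 XOR 1 = 3.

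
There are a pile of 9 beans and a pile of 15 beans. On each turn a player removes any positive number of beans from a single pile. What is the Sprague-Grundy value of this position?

Write each in binary and XOR column by column:
  1001  (9)
  1111  (15)
  ----
  0110  (6)

6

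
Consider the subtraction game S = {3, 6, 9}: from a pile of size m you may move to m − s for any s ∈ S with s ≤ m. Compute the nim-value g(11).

Compute g(0), g(1), … for moves {3, 6, 9}:
k:     0  1  2  3  4  5  6  7  8  9 10 11
g(k):  0  0  0  1  1  1  2  2  2  3  3  3
So g(11) = 3.

3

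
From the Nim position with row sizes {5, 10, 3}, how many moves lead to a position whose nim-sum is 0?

1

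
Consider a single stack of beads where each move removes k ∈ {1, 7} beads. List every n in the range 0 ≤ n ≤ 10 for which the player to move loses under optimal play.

0, 2, 4, 6, 8, 10

Build the Grundy sequence with g(k) = mex{g(k−s) : s ∈ {1, 7}, s ≤ k}:
g(0) = mex{} = 0
g(1) = mex{0} = 1
g(2) = mex{1} = 0
g(3) = mex{0} = 1
g(4) = mex{1} = 0
g(5) = mex{0} = 1
g(6) = mex{1} = 0
g(7) = mex{0} = 1
g(8) = mex{1} = 0
g(9) = mex{0} = 1
g(10) = mex{1} = 0
The P-positions (g = 0) in 0..10 are 0, 2, 4, 6, 8, 10.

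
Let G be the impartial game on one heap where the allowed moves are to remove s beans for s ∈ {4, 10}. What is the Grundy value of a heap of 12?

1

Compute g(0), g(1), … for moves {4, 10}:
k:     0  1  2  3  4  5  6  7  8  9 10 11 12
g(k):  0  0  0  0  1  1  1  1  0  0  2  2  1
So g(12) = 1.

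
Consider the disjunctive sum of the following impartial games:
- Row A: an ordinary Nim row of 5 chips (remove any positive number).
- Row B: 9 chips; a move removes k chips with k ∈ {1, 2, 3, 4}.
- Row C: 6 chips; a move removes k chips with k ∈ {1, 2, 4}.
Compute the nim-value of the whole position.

Row A is a plain Nim row of size 5, so its Grundy value is 5.
Build the Grundy sequence for row B with g(k) = mex{g(k−s) : s ∈ {1, 2, 3, 4}, s ≤ k}:
g(0) = mex{} = 0
g(1) = mex{0} = 1
g(2) = mex{0,1} = 2
g(3) = mex{0,1,2} = 3
g(4) = mex{0,1,2,3} = 4
g(5) = mex{1,2,3,4} = 0
g(6) = mex{0,2,3,4} = 1
g(7) = mex{0,1,3,4} = 2
g(8) = mex{0,1,2,4} = 3
g(9) = mex{0,1,2,3} = 4
So g(9) = 4.
Build the Grundy sequence for row C with g(k) = mex{g(k−s) : s ∈ {1, 2, 4}, s ≤ k}:
g(0) = mex{} = 0
g(1) = mex{0} = 1
g(2) = mex{0,1} = 2
g(3) = mex{1,2} = 0
g(4) = mex{0,2} = 1
g(5) = mex{0,1} = 2
g(6) = mex{1,2} = 0
So g(6) = 0.
The value of a disjunctive sum is the nim-sum of the parts.
Combined value = 5 XOR 4 XOR 0 = 1.

1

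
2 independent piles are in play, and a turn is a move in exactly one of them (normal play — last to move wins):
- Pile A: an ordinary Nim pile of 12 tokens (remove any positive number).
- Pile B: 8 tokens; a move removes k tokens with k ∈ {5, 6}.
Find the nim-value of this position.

13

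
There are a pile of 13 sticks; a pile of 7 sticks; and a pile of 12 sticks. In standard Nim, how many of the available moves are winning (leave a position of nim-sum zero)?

3

Nim-sum: 13 ⊕ 7 ⊕ 12 = 6.
The overall nim-sum is X = 6. A pile of size p has a winning move iff p XOR X < p (reduce it to p XOR X).
  13: 13 XOR 6 = 11 < 13 — winning move (to 11).
  7: 7 XOR 6 = 1 < 7 — winning move (to 1).
  12: 12 XOR 6 = 10 < 12 — winning move (to 10).
That gives 3 winning moves.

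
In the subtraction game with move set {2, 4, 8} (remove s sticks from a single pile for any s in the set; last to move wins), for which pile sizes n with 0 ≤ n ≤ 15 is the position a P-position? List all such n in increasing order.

Grundy values for subtraction set {2, 4, 8}:
k:     0  1  2  3  4  5  6  7  8  9 10 11 12 13 14 15
g(k):  0  0  1  1  2  2  0  0  1  1  2  2  0  0  1  1
The P-positions (g = 0) in 0..15 are 0, 1, 6, 7, 12, 13.

0, 1, 6, 7, 12, 13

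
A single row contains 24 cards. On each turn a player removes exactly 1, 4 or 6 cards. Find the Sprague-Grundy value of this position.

2

Grundy values for subtraction set {1, 4, 6}:
k:     0  1  2  3  4  5  6  7  8  9 10 11 12 13 14 15 16 17 18 19 20 21 22 23 24
g(k):  0  1  0  1  2  0  1  0  1  2  0  1  0  1  2  0  1  0  1  2  0  1  0  1  2
So g(24) = 2.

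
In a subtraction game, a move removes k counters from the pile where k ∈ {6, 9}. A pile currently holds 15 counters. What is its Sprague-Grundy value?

Grundy values for subtraction set {6, 9}:
k:     0  1  2  3  4  5  6  7  8  9 10 11 12 13 14 15
g(k):  0  0  0  0  0  0  1  1  1  1  1  1  2  2  2  0
So g(15) = 0.

0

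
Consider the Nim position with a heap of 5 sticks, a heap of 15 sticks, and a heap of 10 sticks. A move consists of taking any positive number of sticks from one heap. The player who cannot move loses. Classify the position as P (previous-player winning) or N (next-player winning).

In binary:
  0101  (5)
  1111  (15)
  1010  (10)
  ----
  0000  (0)
The nim-sum is 0, so this is a P-position: the player to move is in a losing position under optimal play.

P-position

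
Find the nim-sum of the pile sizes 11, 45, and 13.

Compute the nim-sum pairwise:
11 ⊕ 45 = 38
38 ⊕ 13 = 43

43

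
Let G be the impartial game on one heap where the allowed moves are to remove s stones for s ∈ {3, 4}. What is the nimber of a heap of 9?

0

Grundy values for subtraction set {3, 4}:
k:     0  1  2  3  4  5  6  7  8  9
g(k):  0  0  0  1  1  1  2  0  0  0
So g(9) = 0.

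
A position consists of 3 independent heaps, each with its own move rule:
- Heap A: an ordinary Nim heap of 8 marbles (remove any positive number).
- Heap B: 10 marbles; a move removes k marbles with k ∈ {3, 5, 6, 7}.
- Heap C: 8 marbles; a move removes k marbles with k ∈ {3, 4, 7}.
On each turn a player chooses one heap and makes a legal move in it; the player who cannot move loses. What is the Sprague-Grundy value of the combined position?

Heap A is a plain Nim heap of size 8, so its Grundy value is 8.
For heap B, compute g(0), g(1), … with moves {3, 5, 6, 7}:
k:     0  1  2  3  4  5  6  7  8  9 10
g(k):  0  0  0  1  1  1  2  2  2  3  0
So g(10) = 0.
Build the Grundy sequence for heap C with g(k) = mex{g(k−s) : s ∈ {3, 4, 7}, s ≤ k}:
k:     0  1  2  3  4  5  6  7  8
g(k):  0  0  0  1  1  1  2  2  2
So g(8) = 2.
By the Sprague-Grundy theorem, the Grundy value of a sum of independent games is the XOR of the component values.
Combined value = 8 XOR 0 XOR 2 = 10.

10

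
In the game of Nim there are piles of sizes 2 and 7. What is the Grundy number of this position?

5

Nim-sum: 2 ⊕ 7 = 5.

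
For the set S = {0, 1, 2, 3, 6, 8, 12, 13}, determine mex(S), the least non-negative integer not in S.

The values 0, 1, 2, 3 are all present; 4 is the first non-negative integer missing from the set.

4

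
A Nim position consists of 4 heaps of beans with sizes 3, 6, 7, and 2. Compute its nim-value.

Bitwise XOR of the heap sizes:
  011  (3)
  110  (6)
  111  (7)
  010  (2)
  ---
  000  (0)

0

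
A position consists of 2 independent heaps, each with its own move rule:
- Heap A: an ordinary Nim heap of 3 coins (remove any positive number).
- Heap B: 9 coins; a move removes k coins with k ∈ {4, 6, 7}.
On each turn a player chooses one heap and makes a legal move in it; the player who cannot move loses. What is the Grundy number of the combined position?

Heap A is a plain Nim heap of size 3, so its Grundy value is 3.
Build the Grundy sequence for heap B with g(k) = mex{g(k−s) : s ∈ {4, 6, 7}, s ≤ k}:
g(0) = mex{} = 0
g(1) = mex{} = 0
g(2) = mex{} = 0
g(3) = mex{} = 0
g(4) = mex{0} = 1
g(5) = mex{0} = 1
g(6) = mex{0} = 1
g(7) = mex{0} = 1
g(8) = mex{0,1} = 2
g(9) = mex{0,1} = 2
So g(9) = 2.
The value of a disjunctive sum is the nim-sum of the parts.
Combined value = 3 ⊕ 2 = 1.

1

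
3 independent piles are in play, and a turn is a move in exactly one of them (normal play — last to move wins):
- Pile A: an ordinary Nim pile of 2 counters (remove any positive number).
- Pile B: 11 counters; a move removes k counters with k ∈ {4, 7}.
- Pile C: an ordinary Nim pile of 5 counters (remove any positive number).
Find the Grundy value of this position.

7

Pile A is a plain Nim pile of size 2, so its Grundy value is 2.
Build the Grundy sequence for pile B with g(k) = mex{g(k−s) : s ∈ {4, 7}, s ≤ k}:
g(0) = mex{} = 0
g(1) = mex{} = 0
g(2) = mex{} = 0
g(3) = mex{} = 0
g(4) = mex{0} = 1
g(5) = mex{0} = 1
g(6) = mex{0} = 1
g(7) = mex{0} = 1
g(8) = mex{0,1} = 2
g(9) = mex{0,1} = 2
g(10) = mex{0,1} = 2
g(11) = mex{1} = 0
So g(11) = 0.
Pile C is a plain Nim pile of size 5, so its Grundy value is 5.
By the Sprague-Grundy theorem, the Grundy value of a sum of independent games is the XOR of the component values.
Combined value = 2 ⊕ 0 ⊕ 5 = 7.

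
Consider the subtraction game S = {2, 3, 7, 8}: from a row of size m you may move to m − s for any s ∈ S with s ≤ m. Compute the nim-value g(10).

Grundy values for subtraction set {2, 3, 7, 8}:
k:     0  1  2  3  4  5  6  7  8  9 10
g(k):  0  0  1  1  2  0  0  1  1  2  0
So g(10) = 0.

0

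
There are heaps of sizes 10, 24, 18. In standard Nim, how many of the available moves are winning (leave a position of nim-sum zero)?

0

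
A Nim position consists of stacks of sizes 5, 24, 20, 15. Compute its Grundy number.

6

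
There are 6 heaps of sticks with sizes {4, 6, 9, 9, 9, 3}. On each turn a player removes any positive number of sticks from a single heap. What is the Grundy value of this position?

Nim-sum: 4 ^ 6 ^ 9 ^ 9 ^ 9 ^ 3 = 8.

8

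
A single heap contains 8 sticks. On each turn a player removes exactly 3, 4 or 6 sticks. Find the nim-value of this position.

2

Compute g(0), g(1), … for moves {3, 4, 6}:
k:     0  1  2  3  4  5  6  7  8
g(k):  0  0  0  1  1  1  2  2  2
So g(8) = 2.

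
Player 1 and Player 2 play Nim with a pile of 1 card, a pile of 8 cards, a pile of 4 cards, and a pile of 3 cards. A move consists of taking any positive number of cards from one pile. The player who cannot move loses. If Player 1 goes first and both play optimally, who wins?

Player 1 wins

Bitwise XOR of the heap sizes:
  0001  (1)
  1000  (8)
  0100  (4)
  0011  (3)
  ----
  1110  (14)
The nim-sum is 14 ≠ 0, so this is an N-position: the player to move can win; Player 1 has a winning move.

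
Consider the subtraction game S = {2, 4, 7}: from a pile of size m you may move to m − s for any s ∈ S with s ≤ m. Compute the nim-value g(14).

1

Build the Grundy sequence with g(k) = mex{g(k−s) : s ∈ {2, 4, 7}, s ≤ k}:
k:     0  1  2  3  4  5  6  7  8  9 10 11 12 13 14
g(k):  0  0  1  1  2  2  0  3  1  0  2  1  0  2  1
So g(14) = 1.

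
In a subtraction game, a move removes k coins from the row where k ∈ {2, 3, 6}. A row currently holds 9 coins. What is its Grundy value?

0

Build the Grundy sequence with g(k) = mex{g(k−s) : s ∈ {2, 3, 6}, s ≤ k}:
g(0) = mex{} = 0
g(1) = mex{} = 0
g(2) = mex{0} = 1
g(3) = mex{0} = 1
g(4) = mex{0,1} = 2
g(5) = mex{1} = 0
g(6) = mex{0,1,2} = 3
g(7) = mex{0,2} = 1
g(8) = mex{0,1,3} = 2
g(9) = mex{1,3} = 0
So g(9) = 0.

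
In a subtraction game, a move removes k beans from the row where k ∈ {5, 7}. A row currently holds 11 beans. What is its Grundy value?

Grundy values for subtraction set {5, 7}:
k:     0  1  2  3  4  5  6  7  8  9 10 11
g(k):  0  0  0  0  0  1  1  1  1  1  2  2
So g(11) = 2.

2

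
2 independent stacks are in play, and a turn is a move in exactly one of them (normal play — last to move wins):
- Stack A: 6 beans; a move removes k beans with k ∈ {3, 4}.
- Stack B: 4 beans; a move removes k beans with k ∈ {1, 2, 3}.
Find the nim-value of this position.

Build the Grundy sequence for stack A with g(k) = mex{g(k−s) : s ∈ {3, 4}, s ≤ k}:
g(0) = mex{} = 0
g(1) = mex{} = 0
g(2) = mex{} = 0
g(3) = mex{0} = 1
g(4) = mex{0} = 1
g(5) = mex{0} = 1
g(6) = mex{0,1} = 2
So g(6) = 2.
Build the Grundy sequence for stack B with g(k) = mex{g(k−s) : s ∈ {1, 2, 3}, s ≤ k}:
g(0) = mex{} = 0
g(1) = mex{0} = 1
g(2) = mex{0,1} = 2
g(3) = mex{0,1,2} = 3
g(4) = mex{1,2,3} = 0
So g(4) = 0.
By the Sprague-Grundy theorem, the Grundy value of a sum of independent games is the XOR of the component values.
Combined value = 2 ⊕ 0 = 2.

2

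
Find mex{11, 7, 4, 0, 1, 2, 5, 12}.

3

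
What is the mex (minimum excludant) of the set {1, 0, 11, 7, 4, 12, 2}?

3

The values 0, 1, 2 are all present; 3 is the first non-negative integer missing from the set.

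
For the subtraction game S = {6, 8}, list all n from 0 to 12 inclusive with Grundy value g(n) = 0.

0, 1, 2, 3, 4, 5

Compute g(0), g(1), … for moves {6, 8}:
g(0) = mex{} = 0
g(1) = mex{} = 0
g(2) = mex{} = 0
g(3) = mex{} = 0
g(4) = mex{} = 0
g(5) = mex{} = 0
g(6) = mex{0} = 1
g(7) = mex{0} = 1
g(8) = mex{0} = 1
g(9) = mex{0} = 1
g(10) = mex{0} = 1
g(11) = mex{0} = 1
g(12) = mex{0,1} = 2
The P-positions (g = 0) in 0..12 are 0, 1, 2, 3, 4, 5.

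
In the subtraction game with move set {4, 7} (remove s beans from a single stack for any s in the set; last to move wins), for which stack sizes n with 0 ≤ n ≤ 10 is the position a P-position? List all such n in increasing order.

0, 1, 2, 3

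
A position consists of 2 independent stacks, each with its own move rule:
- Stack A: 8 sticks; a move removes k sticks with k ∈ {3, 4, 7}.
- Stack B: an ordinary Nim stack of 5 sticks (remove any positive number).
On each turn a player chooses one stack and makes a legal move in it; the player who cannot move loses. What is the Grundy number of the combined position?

For stack A, compute g(0), g(1), … with moves {3, 4, 7}:
k:     0  1  2  3  4  5  6  7  8
g(k):  0  0  0  1  1  1  2  2  2
So g(8) = 2.
Stack B is a plain Nim stack of size 5, so its Grundy value is 5.
The value of a disjunctive sum is the nim-sum of the parts.
Combined value = 2 ⊕ 5 = 7.

7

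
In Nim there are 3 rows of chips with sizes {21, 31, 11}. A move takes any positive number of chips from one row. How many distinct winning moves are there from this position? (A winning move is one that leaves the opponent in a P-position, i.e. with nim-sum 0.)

Compute the nim-sum pairwise:
21 ^ 31 = 10
10 ^ 11 = 1
The overall nim-sum is X = 1. A row of size p has a winning move iff p XOR X < p (reduce it to p XOR X).
  21: 21 XOR 1 = 20 < 21 — winning move (to 20).
  31: 31 XOR 1 = 30 < 31 — winning move (to 30).
  11: 11 XOR 1 = 10 < 11 — winning move (to 10).
That gives 3 winning moves.

3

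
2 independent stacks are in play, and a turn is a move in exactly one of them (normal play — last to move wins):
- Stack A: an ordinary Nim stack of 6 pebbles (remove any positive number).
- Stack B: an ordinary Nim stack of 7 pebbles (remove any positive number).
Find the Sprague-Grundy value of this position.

1

Stack A is a plain Nim stack of size 6, so its Grundy value is 6.
Stack B is a plain Nim stack of size 7, so its Grundy value is 7.
The value of a disjunctive sum is the nim-sum of the parts.
Combined value = 6 ⊕ 7 = 1.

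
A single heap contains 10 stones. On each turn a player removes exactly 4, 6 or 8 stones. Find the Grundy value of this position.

2

Build the Grundy sequence with g(k) = mex{g(k−s) : s ∈ {4, 6, 8}, s ≤ k}:
k:     0  1  2  3  4  5  6  7  8  9 10
g(k):  0  0  0  0  1  1  1  1  2  2  2
So g(10) = 2.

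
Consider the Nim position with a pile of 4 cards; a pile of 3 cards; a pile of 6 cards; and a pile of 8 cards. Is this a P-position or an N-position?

N-position

Compute the nim-sum pairwise:
4 XOR 3 = 7
7 XOR 6 = 1
1 XOR 8 = 9
The nim-sum is 9 ≠ 0, so this is an N-position: the player to move can win.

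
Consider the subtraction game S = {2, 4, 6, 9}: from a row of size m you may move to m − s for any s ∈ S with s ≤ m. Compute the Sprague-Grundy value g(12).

Grundy values for subtraction set {2, 4, 6, 9}:
k:     0  1  2  3  4  5  6  7  8  9 10 11 12
g(k):  0  0  1  1  2  2  3  3  0  4  1  0  2
So g(12) = 2.

2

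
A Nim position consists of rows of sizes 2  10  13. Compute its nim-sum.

Compute the nim-sum pairwise:
2 ^ 10 = 8
8 ^ 13 = 5

5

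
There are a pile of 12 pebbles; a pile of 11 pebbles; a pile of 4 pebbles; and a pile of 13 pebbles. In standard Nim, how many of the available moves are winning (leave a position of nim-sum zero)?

3

Bitwise XOR of the heap sizes:
  1100  (12)
  1011  (11)
  0100  (4)
  1101  (13)
  ----
  1110  (14)
The overall nim-sum is X = 14. A pile of size p has a winning move iff p XOR X < p (reduce it to p XOR X).
  12: 12 XOR 14 = 2 < 12 — winning move (to 2).
  11: 11 XOR 14 = 5 < 11 — winning move (to 5).
  4: 4 XOR 14 = 10 ≥ 4 — no move.
  13: 13 XOR 14 = 3 < 13 — winning move (to 3).
That gives 3 winning moves.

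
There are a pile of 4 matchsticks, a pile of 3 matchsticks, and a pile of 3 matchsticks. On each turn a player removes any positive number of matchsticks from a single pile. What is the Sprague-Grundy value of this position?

4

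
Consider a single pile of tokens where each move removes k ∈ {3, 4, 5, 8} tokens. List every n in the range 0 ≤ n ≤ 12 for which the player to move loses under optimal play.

0, 1, 2, 11, 12

Build the Grundy sequence with g(k) = mex{g(k−s) : s ∈ {3, 4, 5, 8}, s ≤ k}:
k:     0  1  2  3  4  5  6  7  8  9 10 11 12
g(k):  0  0  0  1  1  1  2  2  2  3  3  0  0
The P-positions (g = 0) in 0..12 are 0, 1, 2, 11, 12.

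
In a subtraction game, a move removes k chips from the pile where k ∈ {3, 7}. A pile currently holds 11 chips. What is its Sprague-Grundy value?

0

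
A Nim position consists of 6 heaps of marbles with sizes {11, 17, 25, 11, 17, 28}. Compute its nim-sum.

5

Write each in binary and XOR column by column:
  01011  (11)
  10001  (17)
  11001  (25)
  01011  (11)
  10001  (17)
  11100  (28)
  -----
  00101  (5)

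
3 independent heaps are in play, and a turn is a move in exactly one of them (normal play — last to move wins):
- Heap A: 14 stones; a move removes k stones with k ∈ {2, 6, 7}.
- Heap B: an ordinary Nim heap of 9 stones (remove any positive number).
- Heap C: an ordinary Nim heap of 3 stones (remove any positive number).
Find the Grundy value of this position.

For heap A, compute g(0), g(1), … with moves {2, 6, 7}:
g(0) = mex{} = 0
g(1) = mex{} = 0
g(2) = mex{0} = 1
g(3) = mex{0} = 1
g(4) = mex{1} = 0
g(5) = mex{1} = 0
g(6) = mex{0} = 1
g(7) = mex{0} = 1
g(8) = mex{0,1} = 2
g(9) = mex{1} = 0
g(10) = mex{0,1,2} = 3
g(11) = mex{0} = 1
g(12) = mex{0,1,3} = 2
g(13) = mex{1} = 0
g(14) = mex{1,2} = 0
So g(14) = 0.
Heap B is a plain Nim heap of size 9, so its Grundy value is 9.
Heap C is a plain Nim heap of size 3, so its Grundy value is 3.
The value of a disjunctive sum is the nim-sum of the parts.
Combined value = 0 ⊕ 9 ⊕ 3 = 10.

10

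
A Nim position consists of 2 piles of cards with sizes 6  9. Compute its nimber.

15

Nim-sum: 6 ⊕ 9 = 15.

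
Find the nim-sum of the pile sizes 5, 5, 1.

1

In binary:
  101  (5)
  101  (5)
  001  (1)
  ---
  001  (1)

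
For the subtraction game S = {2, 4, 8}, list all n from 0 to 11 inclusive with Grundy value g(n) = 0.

0, 1, 6, 7

Build the Grundy sequence with g(k) = mex{g(k−s) : s ∈ {2, 4, 8}, s ≤ k}:
k:     0  1  2  3  4  5  6  7  8  9 10 11
g(k):  0  0  1  1  2  2  0  0  1  1  2  2
The P-positions (g = 0) in 0..11 are 0, 1, 6, 7.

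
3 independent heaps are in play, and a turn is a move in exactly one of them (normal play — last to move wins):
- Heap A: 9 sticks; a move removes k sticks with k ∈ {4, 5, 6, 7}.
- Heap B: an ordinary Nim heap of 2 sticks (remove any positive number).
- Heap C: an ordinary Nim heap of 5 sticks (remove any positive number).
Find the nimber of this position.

5

For heap A, compute g(0), g(1), … with moves {4, 5, 6, 7}:
g(0) = mex{} = 0
g(1) = mex{} = 0
g(2) = mex{} = 0
g(3) = mex{} = 0
g(4) = mex{0} = 1
g(5) = mex{0} = 1
g(6) = mex{0} = 1
g(7) = mex{0} = 1
g(8) = mex{0,1} = 2
g(9) = mex{0,1} = 2
So g(9) = 2.
Heap B is a plain Nim heap of size 2, so its Grundy value is 2.
Heap C is a plain Nim heap of size 5, so its Grundy value is 5.
The value of a disjunctive sum is the nim-sum of the parts.
Combined value = 2 XOR 2 XOR 5 = 5.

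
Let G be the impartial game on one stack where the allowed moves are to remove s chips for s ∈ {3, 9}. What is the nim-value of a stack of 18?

Grundy values for subtraction set {3, 9}:
k:     0  1  2  3  4  5  6  7  8  9 10 11 12 13 14 15 16 17 18
g(k):  0  0  0  1  1  1  0  0  0  1  1  1  0  0  0  1  1  1  0
So g(18) = 0.

0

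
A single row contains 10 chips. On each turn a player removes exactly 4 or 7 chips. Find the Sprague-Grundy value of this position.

2

Build the Grundy sequence with g(k) = mex{g(k−s) : s ∈ {4, 7}, s ≤ k}:
g(0) = mex{} = 0
g(1) = mex{} = 0
g(2) = mex{} = 0
g(3) = mex{} = 0
g(4) = mex{0} = 1
g(5) = mex{0} = 1
g(6) = mex{0} = 1
g(7) = mex{0} = 1
g(8) = mex{0,1} = 2
g(9) = mex{0,1} = 2
g(10) = mex{0,1} = 2
So g(10) = 2.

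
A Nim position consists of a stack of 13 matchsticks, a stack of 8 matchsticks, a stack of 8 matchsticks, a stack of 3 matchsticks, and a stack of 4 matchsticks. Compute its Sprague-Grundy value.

Nim-sum: 13 XOR 8 XOR 8 XOR 3 XOR 4 = 10.

10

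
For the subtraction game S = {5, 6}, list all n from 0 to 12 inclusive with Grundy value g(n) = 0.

Compute g(0), g(1), … for moves {5, 6}:
k:     0  1  2  3  4  5  6  7  8  9 10 11 12
g(k):  0  0  0  0  0  1  1  1  1  1  2  0  0
The P-positions (g = 0) in 0..12 are 0, 1, 2, 3, 4, 11, 12.

0, 1, 2, 3, 4, 11, 12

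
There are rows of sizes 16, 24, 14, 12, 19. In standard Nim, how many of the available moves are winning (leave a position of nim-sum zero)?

3

Compute the nim-sum pairwise:
16 XOR 24 = 8
8 XOR 14 = 6
6 XOR 12 = 10
10 XOR 19 = 25
The overall nim-sum is X = 25. A row of size p has a winning move iff p XOR X < p (reduce it to p XOR X).
  16: 16 XOR 25 = 9 < 16 — winning move (to 9).
  24: 24 XOR 25 = 1 < 24 — winning move (to 1).
  14: 14 XOR 25 = 23 ≥ 14 — no move.
  12: 12 XOR 25 = 21 ≥ 12 — no move.
  19: 19 XOR 25 = 10 < 19 — winning move (to 10).
That gives 3 winning moves.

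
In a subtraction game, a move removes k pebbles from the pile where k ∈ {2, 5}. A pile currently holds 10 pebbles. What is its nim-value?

Grundy values for subtraction set {2, 5}:
k:     0  1  2  3  4  5  6  7  8  9 10
g(k):  0  0  1  1  0  2  1  0  0  1  1
So g(10) = 1.

1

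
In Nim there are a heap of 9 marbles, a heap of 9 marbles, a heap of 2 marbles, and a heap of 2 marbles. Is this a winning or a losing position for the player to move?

Losing position

Compute the nim-sum pairwise:
9 ⊕ 9 = 0
0 ⊕ 2 = 2
2 ⊕ 2 = 0
The nim-sum is 0, so this is a P-position: the player to move is in a losing position under optimal play.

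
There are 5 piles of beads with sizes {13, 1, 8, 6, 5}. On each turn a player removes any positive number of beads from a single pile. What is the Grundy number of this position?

7

Nim-sum: 13 ^ 1 ^ 8 ^ 6 ^ 5 = 7.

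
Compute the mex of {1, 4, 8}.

0 is not in the set, so the mex is 0.

0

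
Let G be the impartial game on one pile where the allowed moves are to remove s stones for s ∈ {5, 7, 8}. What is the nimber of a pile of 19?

1

Grundy values for subtraction set {5, 7, 8}:
k:     0  1  2  3  4  5  6  7  8  9 10 11 12 13 14 15 16 17 18 19
g(k):  0  0  0  0  0  1  1  1  1  1  2  2  2  0  0  0  0  0  1  1
So g(19) = 1.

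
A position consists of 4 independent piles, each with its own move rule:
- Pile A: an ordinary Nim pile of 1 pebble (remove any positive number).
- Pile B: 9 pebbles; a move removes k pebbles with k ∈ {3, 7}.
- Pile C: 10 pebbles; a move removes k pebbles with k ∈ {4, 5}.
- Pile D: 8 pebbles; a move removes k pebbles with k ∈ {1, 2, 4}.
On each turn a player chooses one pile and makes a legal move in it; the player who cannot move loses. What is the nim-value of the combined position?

Pile A is a plain Nim pile of size 1, so its Grundy value is 1.
For pile B, compute g(0), g(1), … with moves {3, 7}:
g(0) = mex{} = 0
g(1) = mex{} = 0
g(2) = mex{} = 0
g(3) = mex{0} = 1
g(4) = mex{0} = 1
g(5) = mex{0} = 1
g(6) = mex{1} = 0
g(7) = mex{0,1} = 2
g(8) = mex{0,1} = 2
g(9) = mex{0} = 1
So g(9) = 1.
Build the Grundy sequence for pile C with g(k) = mex{g(k−s) : s ∈ {4, 5}, s ≤ k}:
g(0) = mex{} = 0
g(1) = mex{} = 0
g(2) = mex{} = 0
g(3) = mex{} = 0
g(4) = mex{0} = 1
g(5) = mex{0} = 1
g(6) = mex{0} = 1
g(7) = mex{0} = 1
g(8) = mex{0,1} = 2
g(9) = mex{1} = 0
g(10) = mex{1} = 0
So g(10) = 0.
For pile D, compute g(0), g(1), … with moves {1, 2, 4}:
k:     0  1  2  3  4  5  6  7  8
g(k):  0  1  2  0  1  2  0  1  2
So g(8) = 2.
By the Sprague-Grundy theorem, the Grundy value of a sum of independent games is the XOR of the component values.
Combined value = 1 XOR 1 XOR 0 XOR 2 = 2.

2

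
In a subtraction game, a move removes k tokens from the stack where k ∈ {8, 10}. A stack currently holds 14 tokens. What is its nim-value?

Compute g(0), g(1), … for moves {8, 10}:
g(0) = mex{} = 0
g(1) = mex{} = 0
g(2) = mex{} = 0
g(3) = mex{} = 0
g(4) = mex{} = 0
g(5) = mex{} = 0
g(6) = mex{} = 0
g(7) = mex{} = 0
g(8) = mex{0} = 1
g(9) = mex{0} = 1
g(10) = mex{0} = 1
g(11) = mex{0} = 1
g(12) = mex{0} = 1
g(13) = mex{0} = 1
g(14) = mex{0} = 1
So g(14) = 1.

1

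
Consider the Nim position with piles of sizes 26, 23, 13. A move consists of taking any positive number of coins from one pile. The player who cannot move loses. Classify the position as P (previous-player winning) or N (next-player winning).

P-position

In binary:
  11010  (26)
  10111  (23)
  01101  (13)
  -----
  00000  (0)
The nim-sum is 0, so this is a P-position: the player to move is in a losing position under optimal play.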